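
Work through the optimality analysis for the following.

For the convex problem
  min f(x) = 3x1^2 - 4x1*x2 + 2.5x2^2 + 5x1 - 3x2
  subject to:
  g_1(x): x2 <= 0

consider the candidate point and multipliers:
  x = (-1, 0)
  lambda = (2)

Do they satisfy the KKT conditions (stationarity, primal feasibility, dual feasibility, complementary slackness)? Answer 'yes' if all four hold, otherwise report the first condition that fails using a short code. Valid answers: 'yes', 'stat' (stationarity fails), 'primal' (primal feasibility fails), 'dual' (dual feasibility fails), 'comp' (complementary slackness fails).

Gradient of f: grad f(x) = Q x + c = (-1, 1)
Constraint values g_i(x) = a_i^T x - b_i:
  g_1((-1, 0)) = 0
Stationarity residual: grad f(x) + sum_i lambda_i a_i = (-1, 3)
  -> stationarity FAILS
Primal feasibility (all g_i <= 0): OK
Dual feasibility (all lambda_i >= 0): OK
Complementary slackness (lambda_i * g_i(x) = 0 for all i): OK

Verdict: the first failing condition is stationarity -> stat.

stat


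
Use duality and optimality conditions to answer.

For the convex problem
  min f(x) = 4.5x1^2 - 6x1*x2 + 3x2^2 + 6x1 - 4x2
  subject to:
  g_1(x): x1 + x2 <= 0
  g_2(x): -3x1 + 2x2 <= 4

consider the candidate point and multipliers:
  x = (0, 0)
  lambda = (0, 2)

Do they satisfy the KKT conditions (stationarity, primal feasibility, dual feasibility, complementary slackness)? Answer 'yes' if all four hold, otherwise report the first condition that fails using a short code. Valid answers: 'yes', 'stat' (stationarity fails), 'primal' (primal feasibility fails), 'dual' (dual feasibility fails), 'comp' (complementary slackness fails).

Gradient of f: grad f(x) = Q x + c = (6, -4)
Constraint values g_i(x) = a_i^T x - b_i:
  g_1((0, 0)) = 0
  g_2((0, 0)) = -4
Stationarity residual: grad f(x) + sum_i lambda_i a_i = (0, 0)
  -> stationarity OK
Primal feasibility (all g_i <= 0): OK
Dual feasibility (all lambda_i >= 0): OK
Complementary slackness (lambda_i * g_i(x) = 0 for all i): FAILS

Verdict: the first failing condition is complementary_slackness -> comp.

comp


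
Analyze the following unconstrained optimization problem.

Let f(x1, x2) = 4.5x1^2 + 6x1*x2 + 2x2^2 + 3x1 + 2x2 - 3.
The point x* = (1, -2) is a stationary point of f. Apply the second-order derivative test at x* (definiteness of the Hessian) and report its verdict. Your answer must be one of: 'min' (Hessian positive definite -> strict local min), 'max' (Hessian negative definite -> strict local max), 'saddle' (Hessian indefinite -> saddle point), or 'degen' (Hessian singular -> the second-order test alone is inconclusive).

Compute the Hessian H = grad^2 f:
  H = [[9, 6], [6, 4]]
Verify stationarity: grad f(x*) = H x* + g = (0, 0).
Eigenvalues of H: 0, 13.
H has a zero eigenvalue (singular; positive semidefinite but not definite), so H is neither positive definite, negative definite, nor indefinite. The second-order test alone is inconclusive -> degen.
(Indeed, f is constant along the null direction of H through x*, so x* is not a strict local extremum.)

degen


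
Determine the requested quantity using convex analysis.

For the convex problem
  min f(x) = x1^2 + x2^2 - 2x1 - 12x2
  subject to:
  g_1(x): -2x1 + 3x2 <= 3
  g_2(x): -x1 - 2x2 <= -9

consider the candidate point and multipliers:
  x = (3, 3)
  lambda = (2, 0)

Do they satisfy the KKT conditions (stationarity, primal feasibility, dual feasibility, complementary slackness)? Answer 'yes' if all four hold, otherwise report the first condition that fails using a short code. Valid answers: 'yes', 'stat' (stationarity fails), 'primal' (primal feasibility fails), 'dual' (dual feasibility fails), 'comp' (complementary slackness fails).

Gradient of f: grad f(x) = Q x + c = (4, -6)
Constraint values g_i(x) = a_i^T x - b_i:
  g_1((3, 3)) = 0
  g_2((3, 3)) = 0
Stationarity residual: grad f(x) + sum_i lambda_i a_i = (0, 0)
  -> stationarity OK
Primal feasibility (all g_i <= 0): OK
Dual feasibility (all lambda_i >= 0): OK
Complementary slackness (lambda_i * g_i(x) = 0 for all i): OK

Verdict: yes, KKT holds.

yes


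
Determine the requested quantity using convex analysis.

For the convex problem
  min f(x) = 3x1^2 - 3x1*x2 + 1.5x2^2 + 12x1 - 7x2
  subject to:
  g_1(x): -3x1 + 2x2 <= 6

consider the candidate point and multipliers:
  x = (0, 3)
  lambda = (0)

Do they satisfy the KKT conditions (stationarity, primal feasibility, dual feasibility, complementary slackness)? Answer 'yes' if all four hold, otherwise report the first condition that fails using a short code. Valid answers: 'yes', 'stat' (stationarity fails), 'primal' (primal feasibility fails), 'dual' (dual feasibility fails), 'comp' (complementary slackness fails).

Gradient of f: grad f(x) = Q x + c = (3, 2)
Constraint values g_i(x) = a_i^T x - b_i:
  g_1((0, 3)) = 0
Stationarity residual: grad f(x) + sum_i lambda_i a_i = (3, 2)
  -> stationarity FAILS
Primal feasibility (all g_i <= 0): OK
Dual feasibility (all lambda_i >= 0): OK
Complementary slackness (lambda_i * g_i(x) = 0 for all i): OK

Verdict: the first failing condition is stationarity -> stat.

stat


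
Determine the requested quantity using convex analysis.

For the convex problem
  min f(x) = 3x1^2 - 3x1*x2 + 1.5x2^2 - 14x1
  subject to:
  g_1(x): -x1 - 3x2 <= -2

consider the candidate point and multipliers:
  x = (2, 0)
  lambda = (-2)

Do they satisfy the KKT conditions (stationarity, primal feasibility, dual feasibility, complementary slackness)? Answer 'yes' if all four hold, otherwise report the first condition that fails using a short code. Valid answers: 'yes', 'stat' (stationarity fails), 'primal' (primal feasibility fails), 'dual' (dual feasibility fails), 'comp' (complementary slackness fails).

Gradient of f: grad f(x) = Q x + c = (-2, -6)
Constraint values g_i(x) = a_i^T x - b_i:
  g_1((2, 0)) = 0
Stationarity residual: grad f(x) + sum_i lambda_i a_i = (0, 0)
  -> stationarity OK
Primal feasibility (all g_i <= 0): OK
Dual feasibility (all lambda_i >= 0): FAILS
Complementary slackness (lambda_i * g_i(x) = 0 for all i): OK

Verdict: the first failing condition is dual_feasibility -> dual.

dual


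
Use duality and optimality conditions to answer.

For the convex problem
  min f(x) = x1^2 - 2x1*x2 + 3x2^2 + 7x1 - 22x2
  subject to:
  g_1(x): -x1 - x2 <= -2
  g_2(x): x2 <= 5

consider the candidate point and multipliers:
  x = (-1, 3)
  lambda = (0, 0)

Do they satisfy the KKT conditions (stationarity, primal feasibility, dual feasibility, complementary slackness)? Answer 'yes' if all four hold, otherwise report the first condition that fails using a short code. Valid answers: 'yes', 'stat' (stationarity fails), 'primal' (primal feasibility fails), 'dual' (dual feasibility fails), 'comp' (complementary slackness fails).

Gradient of f: grad f(x) = Q x + c = (-1, -2)
Constraint values g_i(x) = a_i^T x - b_i:
  g_1((-1, 3)) = 0
  g_2((-1, 3)) = -2
Stationarity residual: grad f(x) + sum_i lambda_i a_i = (-1, -2)
  -> stationarity FAILS
Primal feasibility (all g_i <= 0): OK
Dual feasibility (all lambda_i >= 0): OK
Complementary slackness (lambda_i * g_i(x) = 0 for all i): OK

Verdict: the first failing condition is stationarity -> stat.

stat


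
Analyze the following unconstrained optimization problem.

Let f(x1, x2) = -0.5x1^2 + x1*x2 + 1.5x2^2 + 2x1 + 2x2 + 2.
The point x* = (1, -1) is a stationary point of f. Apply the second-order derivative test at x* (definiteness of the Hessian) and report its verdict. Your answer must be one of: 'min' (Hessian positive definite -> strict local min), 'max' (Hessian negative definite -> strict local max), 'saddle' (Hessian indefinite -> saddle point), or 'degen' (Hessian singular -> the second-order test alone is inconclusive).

Compute the Hessian H = grad^2 f:
  H = [[-1, 1], [1, 3]]
Verify stationarity: grad f(x*) = H x* + g = (0, 0).
Eigenvalues of H: -1.2361, 3.2361.
Eigenvalues have mixed signs, so H is indefinite -> x* is a saddle point.

saddle


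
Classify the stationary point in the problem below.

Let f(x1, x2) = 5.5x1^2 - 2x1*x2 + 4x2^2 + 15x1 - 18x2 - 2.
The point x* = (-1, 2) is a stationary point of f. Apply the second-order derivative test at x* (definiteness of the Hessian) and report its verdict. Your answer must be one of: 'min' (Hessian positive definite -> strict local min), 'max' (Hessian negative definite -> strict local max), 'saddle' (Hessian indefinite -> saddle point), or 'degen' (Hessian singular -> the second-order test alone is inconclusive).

Compute the Hessian H = grad^2 f:
  H = [[11, -2], [-2, 8]]
Verify stationarity: grad f(x*) = H x* + g = (0, 0).
Eigenvalues of H: 7, 12.
Both eigenvalues > 0, so H is positive definite -> x* is a strict local min.

min


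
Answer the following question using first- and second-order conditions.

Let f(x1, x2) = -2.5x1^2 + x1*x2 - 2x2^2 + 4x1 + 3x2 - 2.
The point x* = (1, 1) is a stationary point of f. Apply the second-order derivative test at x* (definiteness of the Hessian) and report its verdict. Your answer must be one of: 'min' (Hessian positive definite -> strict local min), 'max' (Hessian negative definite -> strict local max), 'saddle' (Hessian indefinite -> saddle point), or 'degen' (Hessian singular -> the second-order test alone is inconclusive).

Compute the Hessian H = grad^2 f:
  H = [[-5, 1], [1, -4]]
Verify stationarity: grad f(x*) = H x* + g = (0, 0).
Eigenvalues of H: -5.618, -3.382.
Both eigenvalues < 0, so H is negative definite -> x* is a strict local max.

max


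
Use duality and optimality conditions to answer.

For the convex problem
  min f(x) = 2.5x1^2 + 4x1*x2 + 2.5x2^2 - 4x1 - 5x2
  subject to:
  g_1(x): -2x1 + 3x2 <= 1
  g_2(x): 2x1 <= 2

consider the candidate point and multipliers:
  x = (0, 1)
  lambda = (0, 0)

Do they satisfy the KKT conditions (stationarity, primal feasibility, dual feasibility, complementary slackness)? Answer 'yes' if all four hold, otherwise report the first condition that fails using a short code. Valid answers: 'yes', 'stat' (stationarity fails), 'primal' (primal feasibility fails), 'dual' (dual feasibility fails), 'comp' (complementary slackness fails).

Gradient of f: grad f(x) = Q x + c = (0, 0)
Constraint values g_i(x) = a_i^T x - b_i:
  g_1((0, 1)) = 2
  g_2((0, 1)) = -2
Stationarity residual: grad f(x) + sum_i lambda_i a_i = (0, 0)
  -> stationarity OK
Primal feasibility (all g_i <= 0): FAILS
Dual feasibility (all lambda_i >= 0): OK
Complementary slackness (lambda_i * g_i(x) = 0 for all i): OK

Verdict: the first failing condition is primal_feasibility -> primal.

primal


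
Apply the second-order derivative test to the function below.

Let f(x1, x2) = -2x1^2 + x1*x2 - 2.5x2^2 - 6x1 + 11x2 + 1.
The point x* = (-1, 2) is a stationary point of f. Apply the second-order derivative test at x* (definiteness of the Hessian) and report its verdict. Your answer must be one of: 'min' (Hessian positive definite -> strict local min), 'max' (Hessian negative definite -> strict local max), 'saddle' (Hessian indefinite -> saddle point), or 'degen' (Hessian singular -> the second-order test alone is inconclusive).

Compute the Hessian H = grad^2 f:
  H = [[-4, 1], [1, -5]]
Verify stationarity: grad f(x*) = H x* + g = (0, 0).
Eigenvalues of H: -5.618, -3.382.
Both eigenvalues < 0, so H is negative definite -> x* is a strict local max.

max


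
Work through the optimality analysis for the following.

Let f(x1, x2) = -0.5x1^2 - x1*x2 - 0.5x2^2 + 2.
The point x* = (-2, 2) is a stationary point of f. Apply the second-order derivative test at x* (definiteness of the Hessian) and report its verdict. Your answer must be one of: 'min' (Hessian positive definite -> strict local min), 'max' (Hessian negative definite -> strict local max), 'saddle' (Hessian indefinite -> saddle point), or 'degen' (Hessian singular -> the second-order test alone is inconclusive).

Compute the Hessian H = grad^2 f:
  H = [[-1, -1], [-1, -1]]
Verify stationarity: grad f(x*) = H x* + g = (0, 0).
Eigenvalues of H: -2, 0.
H has a zero eigenvalue (singular; negative semidefinite but not definite), so H is neither positive definite, negative definite, nor indefinite. The second-order test alone is inconclusive -> degen.
(Indeed, f is constant along the null direction of H through x*, so x* is not a strict local extremum.)

degen


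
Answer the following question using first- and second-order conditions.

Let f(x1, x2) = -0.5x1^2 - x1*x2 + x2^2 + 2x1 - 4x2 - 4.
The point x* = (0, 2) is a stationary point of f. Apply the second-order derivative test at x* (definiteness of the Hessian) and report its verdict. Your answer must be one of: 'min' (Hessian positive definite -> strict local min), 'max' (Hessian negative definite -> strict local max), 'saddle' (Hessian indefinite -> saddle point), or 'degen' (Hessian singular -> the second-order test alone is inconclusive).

Compute the Hessian H = grad^2 f:
  H = [[-1, -1], [-1, 2]]
Verify stationarity: grad f(x*) = H x* + g = (0, 0).
Eigenvalues of H: -1.3028, 2.3028.
Eigenvalues have mixed signs, so H is indefinite -> x* is a saddle point.

saddle


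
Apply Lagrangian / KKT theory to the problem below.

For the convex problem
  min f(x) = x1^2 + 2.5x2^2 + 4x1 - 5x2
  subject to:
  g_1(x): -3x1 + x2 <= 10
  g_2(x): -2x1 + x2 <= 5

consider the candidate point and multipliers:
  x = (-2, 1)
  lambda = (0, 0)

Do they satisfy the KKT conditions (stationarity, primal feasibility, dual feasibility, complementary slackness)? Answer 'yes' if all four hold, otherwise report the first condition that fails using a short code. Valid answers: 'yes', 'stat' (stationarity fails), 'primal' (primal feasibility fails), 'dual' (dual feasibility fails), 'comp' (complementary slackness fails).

Gradient of f: grad f(x) = Q x + c = (0, 0)
Constraint values g_i(x) = a_i^T x - b_i:
  g_1((-2, 1)) = -3
  g_2((-2, 1)) = 0
Stationarity residual: grad f(x) + sum_i lambda_i a_i = (0, 0)
  -> stationarity OK
Primal feasibility (all g_i <= 0): OK
Dual feasibility (all lambda_i >= 0): OK
Complementary slackness (lambda_i * g_i(x) = 0 for all i): OK

Verdict: yes, KKT holds.

yes


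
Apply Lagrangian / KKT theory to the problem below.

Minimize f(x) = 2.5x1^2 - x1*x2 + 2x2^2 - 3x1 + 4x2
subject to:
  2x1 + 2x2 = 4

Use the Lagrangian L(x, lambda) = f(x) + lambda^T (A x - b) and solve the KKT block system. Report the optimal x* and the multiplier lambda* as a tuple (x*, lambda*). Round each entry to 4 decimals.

Form the Lagrangian:
  L(x, lambda) = (1/2) x^T Q x + c^T x + lambda^T (A x - b)
Stationarity (grad_x L = 0): Q x + c + A^T lambda = 0.
Primal feasibility: A x = b.

This gives the KKT block system:
  [ Q   A^T ] [ x     ]   [-c ]
  [ A    0  ] [ lambda ] = [ b ]

Solving the linear system:
  x*      = (1.5455, 0.4545)
  lambda* = (-2.1364)
  f(x*)   = 2.8636

x* = (1.5455, 0.4545), lambda* = (-2.1364)


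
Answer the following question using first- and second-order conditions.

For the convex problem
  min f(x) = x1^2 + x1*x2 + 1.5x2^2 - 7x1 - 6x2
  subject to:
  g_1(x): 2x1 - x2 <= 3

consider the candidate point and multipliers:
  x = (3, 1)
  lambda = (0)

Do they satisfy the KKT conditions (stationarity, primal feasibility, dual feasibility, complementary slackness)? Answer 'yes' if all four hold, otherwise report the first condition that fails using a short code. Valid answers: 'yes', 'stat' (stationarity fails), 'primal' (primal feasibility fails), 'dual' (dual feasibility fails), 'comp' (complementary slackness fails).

Gradient of f: grad f(x) = Q x + c = (0, 0)
Constraint values g_i(x) = a_i^T x - b_i:
  g_1((3, 1)) = 2
Stationarity residual: grad f(x) + sum_i lambda_i a_i = (0, 0)
  -> stationarity OK
Primal feasibility (all g_i <= 0): FAILS
Dual feasibility (all lambda_i >= 0): OK
Complementary slackness (lambda_i * g_i(x) = 0 for all i): OK

Verdict: the first failing condition is primal_feasibility -> primal.

primal


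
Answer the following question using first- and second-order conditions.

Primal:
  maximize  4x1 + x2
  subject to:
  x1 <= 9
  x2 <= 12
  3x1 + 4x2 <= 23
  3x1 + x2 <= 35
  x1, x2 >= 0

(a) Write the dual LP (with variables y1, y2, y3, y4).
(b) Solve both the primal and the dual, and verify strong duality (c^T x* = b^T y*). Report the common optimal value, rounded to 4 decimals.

The standard primal-dual pair for 'max c^T x s.t. A x <= b, x >= 0' is:
  Dual:  min b^T y  s.t.  A^T y >= c,  y >= 0.

So the dual LP is:
  minimize  9y1 + 12y2 + 23y3 + 35y4
  subject to:
    y1 + 3y3 + 3y4 >= 4
    y2 + 4y3 + y4 >= 1
    y1, y2, y3, y4 >= 0

Solving the primal: x* = (7.6667, 0).
  primal value c^T x* = 30.6667.
Solving the dual: y* = (0, 0, 1.3333, 0).
  dual value b^T y* = 30.6667.
Strong duality: c^T x* = b^T y*. Confirmed.

30.6667


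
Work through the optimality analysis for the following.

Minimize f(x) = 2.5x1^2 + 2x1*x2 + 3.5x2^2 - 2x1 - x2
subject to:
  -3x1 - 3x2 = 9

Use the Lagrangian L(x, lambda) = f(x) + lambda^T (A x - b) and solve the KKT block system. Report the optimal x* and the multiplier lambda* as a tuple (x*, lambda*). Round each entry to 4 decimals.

Form the Lagrangian:
  L(x, lambda) = (1/2) x^T Q x + c^T x + lambda^T (A x - b)
Stationarity (grad_x L = 0): Q x + c + A^T lambda = 0.
Primal feasibility: A x = b.

This gives the KKT block system:
  [ Q   A^T ] [ x     ]   [-c ]
  [ A    0  ] [ lambda ] = [ b ]

Solving the linear system:
  x*      = (-1.75, -1.25)
  lambda* = (-4.4167)
  f(x*)   = 22.25

x* = (-1.75, -1.25), lambda* = (-4.4167)


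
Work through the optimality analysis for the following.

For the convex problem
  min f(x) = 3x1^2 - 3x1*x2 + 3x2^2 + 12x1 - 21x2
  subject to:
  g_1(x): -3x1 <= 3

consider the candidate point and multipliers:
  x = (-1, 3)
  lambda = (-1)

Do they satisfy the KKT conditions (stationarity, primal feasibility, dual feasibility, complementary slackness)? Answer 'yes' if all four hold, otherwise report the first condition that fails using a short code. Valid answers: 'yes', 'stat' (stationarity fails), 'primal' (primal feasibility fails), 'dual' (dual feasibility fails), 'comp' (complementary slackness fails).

Gradient of f: grad f(x) = Q x + c = (-3, 0)
Constraint values g_i(x) = a_i^T x - b_i:
  g_1((-1, 3)) = 0
Stationarity residual: grad f(x) + sum_i lambda_i a_i = (0, 0)
  -> stationarity OK
Primal feasibility (all g_i <= 0): OK
Dual feasibility (all lambda_i >= 0): FAILS
Complementary slackness (lambda_i * g_i(x) = 0 for all i): OK

Verdict: the first failing condition is dual_feasibility -> dual.

dual


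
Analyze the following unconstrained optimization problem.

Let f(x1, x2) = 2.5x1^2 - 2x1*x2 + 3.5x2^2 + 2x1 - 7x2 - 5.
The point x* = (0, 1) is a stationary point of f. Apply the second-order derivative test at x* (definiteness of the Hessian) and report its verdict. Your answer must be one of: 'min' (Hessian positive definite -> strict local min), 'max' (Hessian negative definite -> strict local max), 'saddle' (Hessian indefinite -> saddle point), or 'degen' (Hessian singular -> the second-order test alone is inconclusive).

Compute the Hessian H = grad^2 f:
  H = [[5, -2], [-2, 7]]
Verify stationarity: grad f(x*) = H x* + g = (0, 0).
Eigenvalues of H: 3.7639, 8.2361.
Both eigenvalues > 0, so H is positive definite -> x* is a strict local min.

min


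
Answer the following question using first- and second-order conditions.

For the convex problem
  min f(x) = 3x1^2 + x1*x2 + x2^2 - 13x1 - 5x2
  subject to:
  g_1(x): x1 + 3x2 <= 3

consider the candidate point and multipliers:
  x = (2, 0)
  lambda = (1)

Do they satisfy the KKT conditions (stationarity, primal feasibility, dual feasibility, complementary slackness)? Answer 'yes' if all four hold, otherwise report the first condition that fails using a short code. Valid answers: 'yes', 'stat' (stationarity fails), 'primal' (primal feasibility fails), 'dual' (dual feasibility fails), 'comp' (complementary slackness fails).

Gradient of f: grad f(x) = Q x + c = (-1, -3)
Constraint values g_i(x) = a_i^T x - b_i:
  g_1((2, 0)) = -1
Stationarity residual: grad f(x) + sum_i lambda_i a_i = (0, 0)
  -> stationarity OK
Primal feasibility (all g_i <= 0): OK
Dual feasibility (all lambda_i >= 0): OK
Complementary slackness (lambda_i * g_i(x) = 0 for all i): FAILS

Verdict: the first failing condition is complementary_slackness -> comp.

comp


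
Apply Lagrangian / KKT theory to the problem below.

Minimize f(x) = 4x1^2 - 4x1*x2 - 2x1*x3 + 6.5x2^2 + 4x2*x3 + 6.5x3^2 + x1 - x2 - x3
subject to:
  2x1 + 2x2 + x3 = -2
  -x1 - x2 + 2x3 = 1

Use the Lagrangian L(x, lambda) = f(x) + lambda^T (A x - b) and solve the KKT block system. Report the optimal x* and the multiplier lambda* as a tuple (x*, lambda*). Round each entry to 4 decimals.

Form the Lagrangian:
  L(x, lambda) = (1/2) x^T Q x + c^T x + lambda^T (A x - b)
Stationarity (grad_x L = 0): Q x + c + A^T lambda = 0.
Primal feasibility: A x = b.

This gives the KKT block system:
  [ Q   A^T ] [ x     ]   [-c ]
  [ A    0  ] [ lambda ] = [ b ]

Solving the linear system:
  x*      = (-0.6552, -0.3448, 0)
  lambda* = (1.3586, -0.1448)
  f(x*)   = 1.2759

x* = (-0.6552, -0.3448, 0), lambda* = (1.3586, -0.1448)


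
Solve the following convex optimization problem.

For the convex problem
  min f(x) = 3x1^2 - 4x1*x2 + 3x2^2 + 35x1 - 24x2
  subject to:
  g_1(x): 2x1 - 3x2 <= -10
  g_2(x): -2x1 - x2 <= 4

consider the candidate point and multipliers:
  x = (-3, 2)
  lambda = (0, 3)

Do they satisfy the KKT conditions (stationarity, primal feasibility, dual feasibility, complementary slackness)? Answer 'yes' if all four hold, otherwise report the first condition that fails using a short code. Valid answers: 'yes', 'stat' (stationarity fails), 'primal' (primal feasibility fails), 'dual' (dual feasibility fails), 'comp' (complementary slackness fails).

Gradient of f: grad f(x) = Q x + c = (9, 0)
Constraint values g_i(x) = a_i^T x - b_i:
  g_1((-3, 2)) = -2
  g_2((-3, 2)) = 0
Stationarity residual: grad f(x) + sum_i lambda_i a_i = (3, -3)
  -> stationarity FAILS
Primal feasibility (all g_i <= 0): OK
Dual feasibility (all lambda_i >= 0): OK
Complementary slackness (lambda_i * g_i(x) = 0 for all i): OK

Verdict: the first failing condition is stationarity -> stat.

stat


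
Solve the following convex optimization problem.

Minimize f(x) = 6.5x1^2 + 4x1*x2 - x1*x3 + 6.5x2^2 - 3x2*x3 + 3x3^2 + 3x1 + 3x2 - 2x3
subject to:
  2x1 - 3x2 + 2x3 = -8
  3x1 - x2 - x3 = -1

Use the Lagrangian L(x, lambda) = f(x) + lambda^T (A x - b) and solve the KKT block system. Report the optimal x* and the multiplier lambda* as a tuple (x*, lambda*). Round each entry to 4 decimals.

Form the Lagrangian:
  L(x, lambda) = (1/2) x^T Q x + c^T x + lambda^T (A x - b)
Stationarity (grad_x L = 0): Q x + c + A^T lambda = 0.
Primal feasibility: A x = b.

This gives the KKT block system:
  [ Q   A^T ] [ x     ]   [-c ]
  [ A    0  ] [ lambda ] = [ b ]

Solving the linear system:
  x*      = (-0.7985, 0.7223, -2.1179)
  lambda* = (6.3253, -3.4256)
  f(x*)   = 25.5919

x* = (-0.7985, 0.7223, -2.1179), lambda* = (6.3253, -3.4256)


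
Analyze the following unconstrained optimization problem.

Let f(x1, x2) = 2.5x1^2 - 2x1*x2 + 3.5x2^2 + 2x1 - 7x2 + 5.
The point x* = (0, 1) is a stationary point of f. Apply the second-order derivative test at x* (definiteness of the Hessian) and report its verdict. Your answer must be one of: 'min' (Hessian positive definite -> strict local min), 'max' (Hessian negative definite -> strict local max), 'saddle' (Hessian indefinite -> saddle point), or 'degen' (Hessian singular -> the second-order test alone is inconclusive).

Compute the Hessian H = grad^2 f:
  H = [[5, -2], [-2, 7]]
Verify stationarity: grad f(x*) = H x* + g = (0, 0).
Eigenvalues of H: 3.7639, 8.2361.
Both eigenvalues > 0, so H is positive definite -> x* is a strict local min.

min


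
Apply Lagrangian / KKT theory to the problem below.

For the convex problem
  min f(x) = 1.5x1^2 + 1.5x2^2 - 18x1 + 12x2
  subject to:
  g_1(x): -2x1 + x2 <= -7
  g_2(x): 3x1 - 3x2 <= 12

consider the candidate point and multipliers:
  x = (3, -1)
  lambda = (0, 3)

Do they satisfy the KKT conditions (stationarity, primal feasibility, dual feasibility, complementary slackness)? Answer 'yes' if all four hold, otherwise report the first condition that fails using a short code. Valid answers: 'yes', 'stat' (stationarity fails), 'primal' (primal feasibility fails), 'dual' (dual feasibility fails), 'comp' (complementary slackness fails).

Gradient of f: grad f(x) = Q x + c = (-9, 9)
Constraint values g_i(x) = a_i^T x - b_i:
  g_1((3, -1)) = 0
  g_2((3, -1)) = 0
Stationarity residual: grad f(x) + sum_i lambda_i a_i = (0, 0)
  -> stationarity OK
Primal feasibility (all g_i <= 0): OK
Dual feasibility (all lambda_i >= 0): OK
Complementary slackness (lambda_i * g_i(x) = 0 for all i): OK

Verdict: yes, KKT holds.

yes


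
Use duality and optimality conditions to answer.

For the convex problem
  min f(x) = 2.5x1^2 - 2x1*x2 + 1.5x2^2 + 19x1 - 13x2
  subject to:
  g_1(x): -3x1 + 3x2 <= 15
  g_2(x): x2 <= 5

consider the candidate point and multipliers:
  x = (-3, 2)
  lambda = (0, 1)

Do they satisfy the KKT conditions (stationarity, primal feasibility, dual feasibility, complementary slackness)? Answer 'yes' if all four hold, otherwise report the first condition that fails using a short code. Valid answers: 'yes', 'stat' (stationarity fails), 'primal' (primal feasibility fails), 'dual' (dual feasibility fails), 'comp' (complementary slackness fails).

Gradient of f: grad f(x) = Q x + c = (0, -1)
Constraint values g_i(x) = a_i^T x - b_i:
  g_1((-3, 2)) = 0
  g_2((-3, 2)) = -3
Stationarity residual: grad f(x) + sum_i lambda_i a_i = (0, 0)
  -> stationarity OK
Primal feasibility (all g_i <= 0): OK
Dual feasibility (all lambda_i >= 0): OK
Complementary slackness (lambda_i * g_i(x) = 0 for all i): FAILS

Verdict: the first failing condition is complementary_slackness -> comp.

comp


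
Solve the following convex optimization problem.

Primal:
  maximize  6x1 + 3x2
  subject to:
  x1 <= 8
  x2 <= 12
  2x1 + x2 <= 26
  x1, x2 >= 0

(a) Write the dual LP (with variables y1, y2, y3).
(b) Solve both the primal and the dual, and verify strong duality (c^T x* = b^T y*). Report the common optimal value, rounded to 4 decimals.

The standard primal-dual pair for 'max c^T x s.t. A x <= b, x >= 0' is:
  Dual:  min b^T y  s.t.  A^T y >= c,  y >= 0.

So the dual LP is:
  minimize  8y1 + 12y2 + 26y3
  subject to:
    y1 + 2y3 >= 6
    y2 + y3 >= 3
    y1, y2, y3 >= 0

Solving the primal: x* = (7, 12).
  primal value c^T x* = 78.
Solving the dual: y* = (0, 0, 3).
  dual value b^T y* = 78.
Strong duality: c^T x* = b^T y*. Confirmed.

78


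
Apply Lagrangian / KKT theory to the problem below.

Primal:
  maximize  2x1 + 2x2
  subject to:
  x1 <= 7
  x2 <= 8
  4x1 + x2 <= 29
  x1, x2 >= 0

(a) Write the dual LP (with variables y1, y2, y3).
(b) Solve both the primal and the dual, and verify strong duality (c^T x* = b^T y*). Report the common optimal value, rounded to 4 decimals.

The standard primal-dual pair for 'max c^T x s.t. A x <= b, x >= 0' is:
  Dual:  min b^T y  s.t.  A^T y >= c,  y >= 0.

So the dual LP is:
  minimize  7y1 + 8y2 + 29y3
  subject to:
    y1 + 4y3 >= 2
    y2 + y3 >= 2
    y1, y2, y3 >= 0

Solving the primal: x* = (5.25, 8).
  primal value c^T x* = 26.5.
Solving the dual: y* = (0, 1.5, 0.5).
  dual value b^T y* = 26.5.
Strong duality: c^T x* = b^T y*. Confirmed.

26.5


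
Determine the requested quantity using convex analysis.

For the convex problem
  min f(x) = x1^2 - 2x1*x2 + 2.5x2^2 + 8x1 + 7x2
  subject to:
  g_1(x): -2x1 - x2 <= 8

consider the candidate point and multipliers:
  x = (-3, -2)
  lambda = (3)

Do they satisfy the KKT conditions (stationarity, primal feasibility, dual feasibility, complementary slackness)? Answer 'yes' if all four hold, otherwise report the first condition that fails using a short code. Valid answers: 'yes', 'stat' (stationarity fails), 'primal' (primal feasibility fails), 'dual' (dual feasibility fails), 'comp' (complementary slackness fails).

Gradient of f: grad f(x) = Q x + c = (6, 3)
Constraint values g_i(x) = a_i^T x - b_i:
  g_1((-3, -2)) = 0
Stationarity residual: grad f(x) + sum_i lambda_i a_i = (0, 0)
  -> stationarity OK
Primal feasibility (all g_i <= 0): OK
Dual feasibility (all lambda_i >= 0): OK
Complementary slackness (lambda_i * g_i(x) = 0 for all i): OK

Verdict: yes, KKT holds.

yes


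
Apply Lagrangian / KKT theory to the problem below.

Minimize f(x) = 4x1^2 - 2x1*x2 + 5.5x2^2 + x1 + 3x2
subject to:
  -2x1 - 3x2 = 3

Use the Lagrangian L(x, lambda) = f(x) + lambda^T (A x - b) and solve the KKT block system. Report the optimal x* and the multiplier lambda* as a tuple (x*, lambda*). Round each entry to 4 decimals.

Form the Lagrangian:
  L(x, lambda) = (1/2) x^T Q x + c^T x + lambda^T (A x - b)
Stationarity (grad_x L = 0): Q x + c + A^T lambda = 0.
Primal feasibility: A x = b.

This gives the KKT block system:
  [ Q   A^T ] [ x     ]   [-c ]
  [ A    0  ] [ lambda ] = [ b ]

Solving the linear system:
  x*      = (-0.5357, -0.6429)
  lambda* = (-1)
  f(x*)   = 0.2679

x* = (-0.5357, -0.6429), lambda* = (-1)


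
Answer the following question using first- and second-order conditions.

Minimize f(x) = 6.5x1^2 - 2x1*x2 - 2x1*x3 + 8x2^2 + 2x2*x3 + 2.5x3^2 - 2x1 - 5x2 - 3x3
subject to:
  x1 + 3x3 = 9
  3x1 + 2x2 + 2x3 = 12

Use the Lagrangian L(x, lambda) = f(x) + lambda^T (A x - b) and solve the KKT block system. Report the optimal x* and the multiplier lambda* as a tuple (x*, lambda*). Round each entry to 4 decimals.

Form the Lagrangian:
  L(x, lambda) = (1/2) x^T Q x + c^T x + lambda^T (A x - b)
Stationarity (grad_x L = 0): Q x + c + A^T lambda = 0.
Primal feasibility: A x = b.

This gives the KKT block system:
  [ Q   A^T ] [ x     ]   [-c ]
  [ A    0  ] [ lambda ] = [ b ]

Solving the linear system:
  x*      = (1.7992, 0.9009, 2.4003)
  lambda* = (1.1373, -5.3083)
  f(x*)   = 19.08

x* = (1.7992, 0.9009, 2.4003), lambda* = (1.1373, -5.3083)


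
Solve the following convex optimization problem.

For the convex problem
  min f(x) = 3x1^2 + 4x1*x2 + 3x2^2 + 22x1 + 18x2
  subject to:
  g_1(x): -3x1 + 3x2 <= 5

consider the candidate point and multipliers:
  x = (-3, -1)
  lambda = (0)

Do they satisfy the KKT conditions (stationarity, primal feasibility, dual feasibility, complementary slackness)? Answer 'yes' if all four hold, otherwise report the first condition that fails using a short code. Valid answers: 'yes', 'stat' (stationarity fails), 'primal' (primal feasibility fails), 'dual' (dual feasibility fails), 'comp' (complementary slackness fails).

Gradient of f: grad f(x) = Q x + c = (0, 0)
Constraint values g_i(x) = a_i^T x - b_i:
  g_1((-3, -1)) = 1
Stationarity residual: grad f(x) + sum_i lambda_i a_i = (0, 0)
  -> stationarity OK
Primal feasibility (all g_i <= 0): FAILS
Dual feasibility (all lambda_i >= 0): OK
Complementary slackness (lambda_i * g_i(x) = 0 for all i): OK

Verdict: the first failing condition is primal_feasibility -> primal.

primal


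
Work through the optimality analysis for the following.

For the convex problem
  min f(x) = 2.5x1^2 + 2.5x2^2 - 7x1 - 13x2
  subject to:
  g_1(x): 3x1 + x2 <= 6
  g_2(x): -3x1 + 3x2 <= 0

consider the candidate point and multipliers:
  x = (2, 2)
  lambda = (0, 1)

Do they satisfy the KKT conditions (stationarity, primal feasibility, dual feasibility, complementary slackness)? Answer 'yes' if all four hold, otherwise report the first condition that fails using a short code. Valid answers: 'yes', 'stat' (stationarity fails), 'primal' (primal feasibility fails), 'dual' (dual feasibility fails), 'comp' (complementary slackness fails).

Gradient of f: grad f(x) = Q x + c = (3, -3)
Constraint values g_i(x) = a_i^T x - b_i:
  g_1((2, 2)) = 2
  g_2((2, 2)) = 0
Stationarity residual: grad f(x) + sum_i lambda_i a_i = (0, 0)
  -> stationarity OK
Primal feasibility (all g_i <= 0): FAILS
Dual feasibility (all lambda_i >= 0): OK
Complementary slackness (lambda_i * g_i(x) = 0 for all i): OK

Verdict: the first failing condition is primal_feasibility -> primal.

primal


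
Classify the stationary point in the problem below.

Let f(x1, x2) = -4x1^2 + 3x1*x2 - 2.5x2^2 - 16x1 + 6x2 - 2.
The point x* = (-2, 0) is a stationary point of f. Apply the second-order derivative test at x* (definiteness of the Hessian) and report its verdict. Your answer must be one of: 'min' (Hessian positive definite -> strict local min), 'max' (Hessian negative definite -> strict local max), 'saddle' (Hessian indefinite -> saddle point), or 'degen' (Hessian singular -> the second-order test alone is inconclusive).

Compute the Hessian H = grad^2 f:
  H = [[-8, 3], [3, -5]]
Verify stationarity: grad f(x*) = H x* + g = (0, 0).
Eigenvalues of H: -9.8541, -3.1459.
Both eigenvalues < 0, so H is negative definite -> x* is a strict local max.

max


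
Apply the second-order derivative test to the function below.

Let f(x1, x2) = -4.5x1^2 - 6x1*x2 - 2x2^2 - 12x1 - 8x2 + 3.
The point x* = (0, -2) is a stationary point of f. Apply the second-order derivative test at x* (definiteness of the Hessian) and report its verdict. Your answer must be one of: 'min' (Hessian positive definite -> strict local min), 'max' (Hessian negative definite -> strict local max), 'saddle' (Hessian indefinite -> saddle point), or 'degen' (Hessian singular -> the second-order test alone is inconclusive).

Compute the Hessian H = grad^2 f:
  H = [[-9, -6], [-6, -4]]
Verify stationarity: grad f(x*) = H x* + g = (0, 0).
Eigenvalues of H: -13, 0.
H has a zero eigenvalue (singular; negative semidefinite but not definite), so H is neither positive definite, negative definite, nor indefinite. The second-order test alone is inconclusive -> degen.
(Indeed, f is constant along the null direction of H through x*, so x* is not a strict local extremum.)

degen


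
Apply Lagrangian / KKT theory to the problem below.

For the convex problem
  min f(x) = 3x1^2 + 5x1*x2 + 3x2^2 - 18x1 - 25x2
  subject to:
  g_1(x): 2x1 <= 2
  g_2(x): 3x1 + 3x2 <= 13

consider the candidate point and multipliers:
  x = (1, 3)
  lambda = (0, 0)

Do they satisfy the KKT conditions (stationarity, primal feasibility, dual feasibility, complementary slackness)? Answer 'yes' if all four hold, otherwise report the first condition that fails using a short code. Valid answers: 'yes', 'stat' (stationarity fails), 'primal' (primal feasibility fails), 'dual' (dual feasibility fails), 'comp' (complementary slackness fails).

Gradient of f: grad f(x) = Q x + c = (3, -2)
Constraint values g_i(x) = a_i^T x - b_i:
  g_1((1, 3)) = 0
  g_2((1, 3)) = -1
Stationarity residual: grad f(x) + sum_i lambda_i a_i = (3, -2)
  -> stationarity FAILS
Primal feasibility (all g_i <= 0): OK
Dual feasibility (all lambda_i >= 0): OK
Complementary slackness (lambda_i * g_i(x) = 0 for all i): OK

Verdict: the first failing condition is stationarity -> stat.

stat


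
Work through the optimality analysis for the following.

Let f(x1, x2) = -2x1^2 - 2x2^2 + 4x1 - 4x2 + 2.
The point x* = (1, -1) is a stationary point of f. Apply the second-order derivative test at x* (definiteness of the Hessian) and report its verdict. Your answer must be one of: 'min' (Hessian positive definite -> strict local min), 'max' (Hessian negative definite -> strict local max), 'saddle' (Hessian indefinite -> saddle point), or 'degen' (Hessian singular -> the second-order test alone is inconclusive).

Compute the Hessian H = grad^2 f:
  H = [[-4, 0], [0, -4]]
Verify stationarity: grad f(x*) = H x* + g = (0, 0).
Eigenvalues of H: -4, -4.
Both eigenvalues < 0, so H is negative definite -> x* is a strict local max.

max


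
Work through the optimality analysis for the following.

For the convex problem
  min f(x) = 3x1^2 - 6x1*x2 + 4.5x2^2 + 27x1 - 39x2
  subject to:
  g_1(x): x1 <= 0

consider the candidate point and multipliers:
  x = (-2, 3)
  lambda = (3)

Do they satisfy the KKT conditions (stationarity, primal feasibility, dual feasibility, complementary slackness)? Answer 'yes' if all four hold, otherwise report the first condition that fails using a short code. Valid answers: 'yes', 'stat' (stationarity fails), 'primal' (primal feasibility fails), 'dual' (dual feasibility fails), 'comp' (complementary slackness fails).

Gradient of f: grad f(x) = Q x + c = (-3, 0)
Constraint values g_i(x) = a_i^T x - b_i:
  g_1((-2, 3)) = -2
Stationarity residual: grad f(x) + sum_i lambda_i a_i = (0, 0)
  -> stationarity OK
Primal feasibility (all g_i <= 0): OK
Dual feasibility (all lambda_i >= 0): OK
Complementary slackness (lambda_i * g_i(x) = 0 for all i): FAILS

Verdict: the first failing condition is complementary_slackness -> comp.

comp


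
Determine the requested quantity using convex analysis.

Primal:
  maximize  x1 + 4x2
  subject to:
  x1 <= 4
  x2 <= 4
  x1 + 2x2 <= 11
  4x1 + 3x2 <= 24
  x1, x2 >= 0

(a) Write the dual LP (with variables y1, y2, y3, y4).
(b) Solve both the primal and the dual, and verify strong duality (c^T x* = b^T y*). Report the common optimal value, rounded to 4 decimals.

The standard primal-dual pair for 'max c^T x s.t. A x <= b, x >= 0' is:
  Dual:  min b^T y  s.t.  A^T y >= c,  y >= 0.

So the dual LP is:
  minimize  4y1 + 4y2 + 11y3 + 24y4
  subject to:
    y1 + y3 + 4y4 >= 1
    y2 + 2y3 + 3y4 >= 4
    y1, y2, y3, y4 >= 0

Solving the primal: x* = (3, 4).
  primal value c^T x* = 19.
Solving the dual: y* = (0, 3.25, 0, 0.25).
  dual value b^T y* = 19.
Strong duality: c^T x* = b^T y*. Confirmed.

19


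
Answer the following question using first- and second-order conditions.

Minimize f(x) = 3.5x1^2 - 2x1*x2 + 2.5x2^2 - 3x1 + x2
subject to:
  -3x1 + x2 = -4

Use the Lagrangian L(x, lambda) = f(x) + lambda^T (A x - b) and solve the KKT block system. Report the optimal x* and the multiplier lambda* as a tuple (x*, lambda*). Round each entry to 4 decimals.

Form the Lagrangian:
  L(x, lambda) = (1/2) x^T Q x + c^T x + lambda^T (A x - b)
Stationarity (grad_x L = 0): Q x + c + A^T lambda = 0.
Primal feasibility: A x = b.

This gives the KKT block system:
  [ Q   A^T ] [ x     ]   [-c ]
  [ A    0  ] [ lambda ] = [ b ]

Solving the linear system:
  x*      = (1.3, -0.1)
  lambda* = (2.1)
  f(x*)   = 2.2

x* = (1.3, -0.1), lambda* = (2.1)


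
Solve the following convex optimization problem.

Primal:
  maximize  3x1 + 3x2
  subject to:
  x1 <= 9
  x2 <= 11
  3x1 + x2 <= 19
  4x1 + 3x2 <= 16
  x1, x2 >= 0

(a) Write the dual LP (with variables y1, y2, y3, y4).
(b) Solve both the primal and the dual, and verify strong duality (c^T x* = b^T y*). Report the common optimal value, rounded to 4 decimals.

The standard primal-dual pair for 'max c^T x s.t. A x <= b, x >= 0' is:
  Dual:  min b^T y  s.t.  A^T y >= c,  y >= 0.

So the dual LP is:
  minimize  9y1 + 11y2 + 19y3 + 16y4
  subject to:
    y1 + 3y3 + 4y4 >= 3
    y2 + y3 + 3y4 >= 3
    y1, y2, y3, y4 >= 0

Solving the primal: x* = (0, 5.3333).
  primal value c^T x* = 16.
Solving the dual: y* = (0, 0, 0, 1).
  dual value b^T y* = 16.
Strong duality: c^T x* = b^T y*. Confirmed.

16


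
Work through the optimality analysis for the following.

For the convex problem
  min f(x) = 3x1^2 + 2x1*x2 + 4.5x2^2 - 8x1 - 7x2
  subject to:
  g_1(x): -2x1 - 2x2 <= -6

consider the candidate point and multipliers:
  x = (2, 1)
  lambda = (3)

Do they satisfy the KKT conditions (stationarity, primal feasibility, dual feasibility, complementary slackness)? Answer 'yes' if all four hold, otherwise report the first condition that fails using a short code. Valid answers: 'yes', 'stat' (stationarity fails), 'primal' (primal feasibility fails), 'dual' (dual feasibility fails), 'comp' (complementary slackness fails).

Gradient of f: grad f(x) = Q x + c = (6, 6)
Constraint values g_i(x) = a_i^T x - b_i:
  g_1((2, 1)) = 0
Stationarity residual: grad f(x) + sum_i lambda_i a_i = (0, 0)
  -> stationarity OK
Primal feasibility (all g_i <= 0): OK
Dual feasibility (all lambda_i >= 0): OK
Complementary slackness (lambda_i * g_i(x) = 0 for all i): OK

Verdict: yes, KKT holds.

yes


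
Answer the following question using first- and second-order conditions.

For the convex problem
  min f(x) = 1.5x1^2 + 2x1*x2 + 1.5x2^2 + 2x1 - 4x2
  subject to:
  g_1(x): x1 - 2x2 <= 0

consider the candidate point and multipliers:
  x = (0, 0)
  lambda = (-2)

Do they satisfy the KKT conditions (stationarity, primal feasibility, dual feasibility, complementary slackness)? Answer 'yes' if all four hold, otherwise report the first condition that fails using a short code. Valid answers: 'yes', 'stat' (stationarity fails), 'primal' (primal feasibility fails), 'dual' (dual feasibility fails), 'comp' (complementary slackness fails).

Gradient of f: grad f(x) = Q x + c = (2, -4)
Constraint values g_i(x) = a_i^T x - b_i:
  g_1((0, 0)) = 0
Stationarity residual: grad f(x) + sum_i lambda_i a_i = (0, 0)
  -> stationarity OK
Primal feasibility (all g_i <= 0): OK
Dual feasibility (all lambda_i >= 0): FAILS
Complementary slackness (lambda_i * g_i(x) = 0 for all i): OK

Verdict: the first failing condition is dual_feasibility -> dual.

dual
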